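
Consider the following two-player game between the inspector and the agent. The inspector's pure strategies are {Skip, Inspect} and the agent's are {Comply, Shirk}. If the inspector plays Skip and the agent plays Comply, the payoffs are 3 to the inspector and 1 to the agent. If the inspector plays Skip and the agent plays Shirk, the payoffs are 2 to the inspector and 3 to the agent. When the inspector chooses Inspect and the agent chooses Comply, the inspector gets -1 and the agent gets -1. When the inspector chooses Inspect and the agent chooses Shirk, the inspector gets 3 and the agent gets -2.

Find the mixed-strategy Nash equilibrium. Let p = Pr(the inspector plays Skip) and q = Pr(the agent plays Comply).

p = 1/3, q = 1/5

Set the agent's expected payoff from Comply equal to that from Shirk:
  the agent's payoff from Comply: p·1 + (1−p)·(-1) = 2p - 1
  the agent's payoff from Shirk: p·3 + (1−p)·(-2) = 5p - 2
  2p - 1 = 5p - 2  ⇒  -3p = -1  ⇒  p = 1/3.
The inspector's indifference between Skip and Inspect determines the agent's mixing probability q:
  the inspector's payoff to Skip: q·3 + (1−q)·2 = q + 2
  the inspector's payoff to Inspect: q·(-1) + (1−q)·3 = -4q + 3
  q + 2 = -4q + 3  ⇒  5q = 1  ⇒  q = 1/5.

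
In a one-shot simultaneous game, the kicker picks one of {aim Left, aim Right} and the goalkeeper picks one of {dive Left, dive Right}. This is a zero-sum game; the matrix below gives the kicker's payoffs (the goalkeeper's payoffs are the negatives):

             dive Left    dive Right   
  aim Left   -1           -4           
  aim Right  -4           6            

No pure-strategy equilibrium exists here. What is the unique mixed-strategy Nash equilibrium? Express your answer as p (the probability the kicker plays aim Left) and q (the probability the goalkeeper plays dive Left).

Set the goalkeeper's expected payoff from dive Left equal to that from dive Right:
  the goalkeeper's expected payoff from dive Left: p·1 + (1−p)·4 = -3p + 4
  the goalkeeper's expected payoff from dive Right: p·4 + (1−p)·(-6) = 10p - 6
  -3p + 4 = 10p - 6  ⇒  -13p = -10  ⇒  p = 10/13.
For the kicker to be willing to mix, the kicker must be indifferent between aim Left and aim Right, which pins down the goalkeeper's mix.
  the kicker's payoff from aim Left: q·(-1) + (1−q)·(-4) = 3q - 4
  the kicker's payoff from aim Right: q·(-4) + (1−q)·6 = -10q + 6
  3q - 4 = -10q + 6  ⇒  13q = 10  ⇒  q = 10/13.

p = 10/13, q = 10/13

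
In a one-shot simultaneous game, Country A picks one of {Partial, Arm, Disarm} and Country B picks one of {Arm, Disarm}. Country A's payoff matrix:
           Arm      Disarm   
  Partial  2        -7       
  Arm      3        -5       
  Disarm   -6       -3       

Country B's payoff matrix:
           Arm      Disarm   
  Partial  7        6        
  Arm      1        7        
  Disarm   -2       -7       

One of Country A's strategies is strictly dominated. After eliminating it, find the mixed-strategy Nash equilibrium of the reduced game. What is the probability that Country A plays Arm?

p = 5/11

Country A's strategy Partial is strictly dominated by Arm: 3 > 2 and -5 > -7. Eliminate Partial.
Country A's mix must leave Country B indifferent between Arm and Disarm.
  Country B's payoff from Arm: p·1 + (1−p)·(-2) = 3p - 2
  Country B's payoff from Disarm: p·7 + (1−p)·(-7) = 14p - 7
  3p - 2 = 14p - 7  ⇒  -11p = -5  ⇒  p = 5/11.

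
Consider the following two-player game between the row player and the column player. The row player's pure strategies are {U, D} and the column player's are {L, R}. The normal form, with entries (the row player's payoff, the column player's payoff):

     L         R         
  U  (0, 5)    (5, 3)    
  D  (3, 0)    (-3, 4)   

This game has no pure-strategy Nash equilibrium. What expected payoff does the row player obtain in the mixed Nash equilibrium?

15/11

The row player's indifference between U and D determines the column player's mixing probability q:
  the row player's payoff from U: q·0 + (1−q)·5 = -5q + 5
  the row player's payoff from D: q·3 + (1−q)·(-3) = 6q - 3
  -5q + 5 = 6q - 3  ⇒  -11q = -8  ⇒  q = 8/11.
At equilibrium the row player is indifferent across rows, so the row player's payoff equals the payoff from U: (8/11)·0 + (3/11)·5 = 15/11.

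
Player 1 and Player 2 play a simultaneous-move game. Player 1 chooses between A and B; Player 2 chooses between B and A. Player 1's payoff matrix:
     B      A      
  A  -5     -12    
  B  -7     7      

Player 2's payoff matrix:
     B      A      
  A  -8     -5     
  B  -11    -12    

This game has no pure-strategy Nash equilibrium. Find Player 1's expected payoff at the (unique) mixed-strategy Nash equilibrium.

In a mixed equilibrium Player 1 is indifferent between A and B; this condition fixes q.
  Player 1's payoff to A: q·(-5) + (1−q)·(-12) = 7q - 12
  Player 1's payoff to B: q·(-7) + (1−q)·7 = -14q + 7
  7q - 12 = -14q + 7  ⇒  21q = 19  ⇒  q = 19/21.
At equilibrium Player 1 is indifferent across rows, so Player 1's payoff equals the payoff from A: (19/21)·(-5) + (2/21)·(-12) = -17/3.

-17/3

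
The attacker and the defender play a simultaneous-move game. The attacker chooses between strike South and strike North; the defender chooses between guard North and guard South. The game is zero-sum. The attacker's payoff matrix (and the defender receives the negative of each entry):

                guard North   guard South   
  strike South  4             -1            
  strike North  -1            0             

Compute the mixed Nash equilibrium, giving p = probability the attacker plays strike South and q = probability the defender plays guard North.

p = 1/6, q = 1/6

In a mixed equilibrium the defender is indifferent between guard North and guard South; this condition fixes p.
  the defender's expected payoff from guard North: p·(-4) + (1−p)·1 = -5p + 1
  the defender's expected payoff from guard South: p·1 + (1−p)·0 = p
  -5p + 1 = p  ⇒  -6p = -1  ⇒  p = 1/6.
Set the attacker's expected payoff from strike South equal to that from strike North:
  the attacker's payoff from strike South: q·4 + (1−q)·(-1) = 5q - 1
  the attacker's payoff from strike North: q·(-1) + (1−q)·0 = -q
  5q - 1 = -q  ⇒  6q = 1  ⇒  q = 1/6.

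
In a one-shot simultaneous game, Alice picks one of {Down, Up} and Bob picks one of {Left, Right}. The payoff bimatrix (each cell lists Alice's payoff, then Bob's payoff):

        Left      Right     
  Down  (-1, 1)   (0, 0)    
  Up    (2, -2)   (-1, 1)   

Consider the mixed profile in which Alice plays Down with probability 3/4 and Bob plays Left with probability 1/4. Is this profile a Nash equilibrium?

Check Bob's indifference given Alice's mix p = 3/4:
  payoff from Left = 1/4; payoff from Right = 1/4 — equal.
Check Alice's indifference given Bob's mix q = 1/4:
  payoff from Down = -1/4; payoff from Up = -1/4 — equal.
Both players are indifferent, so neither can profitably deviate.

Yes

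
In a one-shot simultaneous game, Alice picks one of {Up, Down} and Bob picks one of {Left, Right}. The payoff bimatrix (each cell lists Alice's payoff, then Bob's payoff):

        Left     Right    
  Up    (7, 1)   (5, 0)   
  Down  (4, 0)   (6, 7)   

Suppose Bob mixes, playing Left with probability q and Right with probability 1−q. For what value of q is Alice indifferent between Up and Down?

q = 1/4

For Alice to be willing to mix, Alice must be indifferent between Up and Down, which pins down Bob's mix.
  Alice's payoff to Up: q·7 + (1−q)·5 = 2q + 5
  Alice's payoff to Down: q·4 + (1−q)·6 = -2q + 6
  2q + 5 = -2q + 6  ⇒  4q = 1  ⇒  q = 1/4.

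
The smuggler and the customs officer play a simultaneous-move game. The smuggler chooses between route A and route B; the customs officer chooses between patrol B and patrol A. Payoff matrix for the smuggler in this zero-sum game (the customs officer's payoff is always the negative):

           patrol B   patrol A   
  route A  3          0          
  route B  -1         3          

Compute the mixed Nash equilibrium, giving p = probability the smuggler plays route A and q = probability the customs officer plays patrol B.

In a mixed equilibrium the customs officer is indifferent between patrol B and patrol A; this condition fixes p.
  the customs officer's payoff from patrol B: p·(-3) + (1−p)·1 = -4p + 1
  the customs officer's payoff from patrol A: p·0 + (1−p)·(-3) = 3p - 3
  -4p + 1 = 3p - 3  ⇒  -7p = -4  ⇒  p = 4/7.
The customs officer's mix must leave the smuggler indifferent between route A and route B.
  the smuggler's payoff from route A: q·3 + (1−q)·0 = 3q
  the smuggler's payoff from route B: q·(-1) + (1−q)·3 = -4q + 3
  3q = -4q + 3  ⇒  7q = 3  ⇒  q = 3/7.

p = 4/7, q = 3/7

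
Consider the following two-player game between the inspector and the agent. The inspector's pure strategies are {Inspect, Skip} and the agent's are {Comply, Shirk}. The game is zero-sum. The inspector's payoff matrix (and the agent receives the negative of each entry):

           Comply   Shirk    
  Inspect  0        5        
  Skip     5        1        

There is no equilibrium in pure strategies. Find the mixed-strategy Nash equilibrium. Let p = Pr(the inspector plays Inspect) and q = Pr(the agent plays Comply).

For the agent to be willing to mix, the agent must be indifferent between Comply and Shirk, which pins down the inspector's mix.
  the agent's payoff from Comply: p·0 + (1−p)·(-5) = 5p - 5
  the agent's payoff from Shirk: p·(-5) + (1−p)·(-1) = -4p - 1
  5p - 5 = -4p - 1  ⇒  9p = 4  ⇒  p = 4/9.
Set the inspector's expected payoff from Inspect equal to that from Skip:
  the inspector's payoff from Inspect: q·0 + (1−q)·5 = -5q + 5
  the inspector's payoff from Skip: q·5 + (1−q)·1 = 4q + 1
  -5q + 5 = 4q + 1  ⇒  -9q = -4  ⇒  q = 4/9.

p = 4/9, q = 4/9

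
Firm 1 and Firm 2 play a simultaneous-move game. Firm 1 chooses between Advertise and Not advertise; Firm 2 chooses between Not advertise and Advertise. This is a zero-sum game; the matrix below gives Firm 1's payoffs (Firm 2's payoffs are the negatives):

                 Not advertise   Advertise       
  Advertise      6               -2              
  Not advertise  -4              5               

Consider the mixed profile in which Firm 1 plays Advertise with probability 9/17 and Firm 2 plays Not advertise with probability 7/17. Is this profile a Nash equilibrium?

Yes

Check Firm 2's indifference given Firm 1's mix p = 9/17:
  payoff from Not advertise = -22/17; payoff from Advertise = -22/17 — equal.
Check Firm 1's indifference given Firm 2's mix q = 7/17:
  payoff from Advertise = 22/17; payoff from Not advertise = 22/17 — equal.
Both players are indifferent, so neither can profitably deviate.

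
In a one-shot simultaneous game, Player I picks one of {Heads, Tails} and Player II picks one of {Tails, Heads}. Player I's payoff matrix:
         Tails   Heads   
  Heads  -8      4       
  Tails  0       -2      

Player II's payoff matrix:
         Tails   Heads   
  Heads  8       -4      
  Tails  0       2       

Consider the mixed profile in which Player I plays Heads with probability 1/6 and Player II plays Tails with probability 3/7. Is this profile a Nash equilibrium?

No

Given Player I's mix p = 1/6, Player II's payoff from Tails is 4/3 but from Heads is 1. Player II strictly prefers Tails, so Player II would not mix.
So the proposed profile is not a Nash equilibrium.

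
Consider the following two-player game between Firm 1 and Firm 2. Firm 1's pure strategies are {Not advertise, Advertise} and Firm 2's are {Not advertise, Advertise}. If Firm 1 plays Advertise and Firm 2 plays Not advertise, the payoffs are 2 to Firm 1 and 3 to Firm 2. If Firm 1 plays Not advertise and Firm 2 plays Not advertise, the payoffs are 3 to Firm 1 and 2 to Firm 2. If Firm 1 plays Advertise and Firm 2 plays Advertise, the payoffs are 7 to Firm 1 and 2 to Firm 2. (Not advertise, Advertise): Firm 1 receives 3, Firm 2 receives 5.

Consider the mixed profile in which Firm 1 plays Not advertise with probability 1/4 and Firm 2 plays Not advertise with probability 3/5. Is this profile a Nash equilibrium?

Given Firm 2's mix q = 3/5, Firm 1's payoff from Not advertise is 3 but from Advertise is 4. Firm 1 strictly prefers Advertise, so Firm 1 would not mix.
So the proposed profile is not a Nash equilibrium.

No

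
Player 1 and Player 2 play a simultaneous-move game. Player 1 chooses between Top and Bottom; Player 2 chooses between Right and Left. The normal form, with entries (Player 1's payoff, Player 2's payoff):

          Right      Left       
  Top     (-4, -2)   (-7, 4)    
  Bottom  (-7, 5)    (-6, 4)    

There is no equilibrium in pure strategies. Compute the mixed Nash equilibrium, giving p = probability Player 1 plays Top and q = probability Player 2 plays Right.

p = 1/7, q = 1/4

In a mixed equilibrium Player 2 is indifferent between Right and Left; this condition fixes p.
  Player 2's payoff from Right: p·(-2) + (1−p)·5 = -7p + 5
  Player 2's payoff from Left: p·4 + (1−p)·4 = 4
  -7p + 5 = 4  ⇒  -7p = -1  ⇒  p = 1/7.
Player 1's indifference between Top and Bottom determines Player 2's mixing probability q:
  Player 1's expected payoff from Top: q·(-4) + (1−q)·(-7) = 3q - 7
  Player 1's expected payoff from Bottom: q·(-7) + (1−q)·(-6) = -q - 6
  3q - 7 = -q - 6  ⇒  4q = 1  ⇒  q = 1/4.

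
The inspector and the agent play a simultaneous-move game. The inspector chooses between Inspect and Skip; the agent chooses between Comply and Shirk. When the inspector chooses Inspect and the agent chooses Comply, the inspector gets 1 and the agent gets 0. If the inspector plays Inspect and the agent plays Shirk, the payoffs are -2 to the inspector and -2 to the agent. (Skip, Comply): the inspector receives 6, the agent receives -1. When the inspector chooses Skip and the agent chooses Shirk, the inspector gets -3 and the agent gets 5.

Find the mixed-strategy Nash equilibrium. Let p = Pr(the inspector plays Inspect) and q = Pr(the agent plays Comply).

p = 3/4, q = 1/6

For the agent to be willing to mix, the agent must be indifferent between Comply and Shirk, which pins down the inspector's mix.
  the agent's expected payoff from Comply: p·0 + (1−p)·(-1) = p - 1
  the agent's expected payoff from Shirk: p·(-2) + (1−p)·5 = -7p + 5
  p - 1 = -7p + 5  ⇒  8p = 6  ⇒  p = 3/4.
In a mixed equilibrium the inspector is indifferent between Inspect and Skip; this condition fixes q.
  the inspector's payoff to Inspect: q·1 + (1−q)·(-2) = 3q - 2
  the inspector's payoff to Skip: q·6 + (1−q)·(-3) = 9q - 3
  3q - 2 = 9q - 3  ⇒  -6q = -1  ⇒  q = 1/6.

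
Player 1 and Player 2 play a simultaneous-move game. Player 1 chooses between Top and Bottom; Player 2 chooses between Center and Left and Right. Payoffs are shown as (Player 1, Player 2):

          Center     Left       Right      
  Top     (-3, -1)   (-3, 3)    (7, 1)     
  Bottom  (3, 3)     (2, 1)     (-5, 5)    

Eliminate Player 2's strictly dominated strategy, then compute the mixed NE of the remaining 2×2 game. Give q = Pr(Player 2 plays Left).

q = 12/17

Player 2's strategy Center is strictly dominated by Right: 1 > -1 and 5 > 3. Eliminate Center.
For Player 1 to be willing to mix, Player 1 must be indifferent between Top and Bottom, which pins down Player 2's mix.
  Player 1's payoff from Top: q·(-3) + (1−q)·7 = -10q + 7
  Player 1's payoff from Bottom: q·2 + (1−q)·(-5) = 7q - 5
  -10q + 7 = 7q - 5  ⇒  -17q = -12  ⇒  q = 12/17.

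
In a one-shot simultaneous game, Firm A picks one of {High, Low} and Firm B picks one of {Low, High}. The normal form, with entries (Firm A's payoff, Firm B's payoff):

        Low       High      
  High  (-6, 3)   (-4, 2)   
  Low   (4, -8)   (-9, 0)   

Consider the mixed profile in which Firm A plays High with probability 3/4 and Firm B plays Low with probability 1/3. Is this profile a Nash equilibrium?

No

Given Firm A's mix p = 3/4, Firm B's payoff from Low is 1/4 but from High is 3/2. Firm B strictly prefers High, so Firm B would not mix.
So the proposed profile is not a Nash equilibrium.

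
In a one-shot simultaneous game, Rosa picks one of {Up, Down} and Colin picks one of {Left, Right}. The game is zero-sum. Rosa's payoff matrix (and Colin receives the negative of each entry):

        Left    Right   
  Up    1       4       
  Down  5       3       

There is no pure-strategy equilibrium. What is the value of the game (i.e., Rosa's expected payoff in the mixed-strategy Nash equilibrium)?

Rosa's indifference between Up and Down determines Colin's mixing probability q:
  Rosa's payoff from Up: q·1 + (1−q)·4 = -3q + 4
  Rosa's payoff from Down: q·5 + (1−q)·3 = 2q + 3
  -3q + 4 = 2q + 3  ⇒  -5q = -1  ⇒  q = 1/5.
The value is Rosa's expected payoff against this mix (using Up): (1/5)·1 + (4/5)·4 = 17/5.

v = 17/5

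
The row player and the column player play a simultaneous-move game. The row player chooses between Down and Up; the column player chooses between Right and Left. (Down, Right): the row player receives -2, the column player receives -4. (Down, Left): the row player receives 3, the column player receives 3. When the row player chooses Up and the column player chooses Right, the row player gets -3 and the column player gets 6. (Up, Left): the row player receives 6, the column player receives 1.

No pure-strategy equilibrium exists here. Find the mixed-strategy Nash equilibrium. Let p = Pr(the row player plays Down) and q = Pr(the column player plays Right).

In a mixed equilibrium the column player is indifferent between Right and Left; this condition fixes p.
  the column player's payoff to Right: p·(-4) + (1−p)·6 = -10p + 6
  the column player's payoff to Left: p·3 + (1−p)·1 = 2p + 1
  -10p + 6 = 2p + 1  ⇒  -12p = -5  ⇒  p = 5/12.
For the row player to be willing to mix, the row player must be indifferent between Down and Up, which pins down the column player's mix.
  the row player's payoff to Down: q·(-2) + (1−q)·3 = -5q + 3
  the row player's payoff to Up: q·(-3) + (1−q)·6 = -9q + 6
  -5q + 3 = -9q + 6  ⇒  4q = 3  ⇒  q = 3/4.

p = 5/12, q = 3/4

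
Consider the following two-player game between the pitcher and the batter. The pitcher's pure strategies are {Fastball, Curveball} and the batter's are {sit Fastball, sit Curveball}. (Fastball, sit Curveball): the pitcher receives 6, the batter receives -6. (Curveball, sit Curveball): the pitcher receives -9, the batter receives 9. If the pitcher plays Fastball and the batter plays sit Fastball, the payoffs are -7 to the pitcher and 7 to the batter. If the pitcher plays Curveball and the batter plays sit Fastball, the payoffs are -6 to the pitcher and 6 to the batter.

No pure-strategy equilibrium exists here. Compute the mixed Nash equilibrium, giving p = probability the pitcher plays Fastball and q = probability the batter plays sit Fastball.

p = 3/16, q = 15/16

The batter's indifference between sit Fastball and sit Curveball determines the pitcher's mixing probability p:
  the batter's payoff from sit Fastball: p·7 + (1−p)·6 = p + 6
  the batter's payoff from sit Curveball: p·(-6) + (1−p)·9 = -15p + 9
  p + 6 = -15p + 9  ⇒  16p = 3  ⇒  p = 3/16.
For the pitcher to be willing to mix, the pitcher must be indifferent between Fastball and Curveball, which pins down the batter's mix.
  the pitcher's expected payoff from Fastball: q·(-7) + (1−q)·6 = -13q + 6
  the pitcher's expected payoff from Curveball: q·(-6) + (1−q)·(-9) = 3q - 9
  -13q + 6 = 3q - 9  ⇒  -16q = -15  ⇒  q = 15/16.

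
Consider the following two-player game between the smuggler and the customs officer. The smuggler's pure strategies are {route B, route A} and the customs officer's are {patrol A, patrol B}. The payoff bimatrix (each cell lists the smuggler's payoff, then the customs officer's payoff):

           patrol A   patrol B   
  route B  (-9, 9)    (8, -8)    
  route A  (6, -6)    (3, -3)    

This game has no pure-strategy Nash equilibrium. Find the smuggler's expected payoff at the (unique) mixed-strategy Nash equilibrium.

15/4

For the smuggler to be willing to mix, the smuggler must be indifferent between route B and route A, which pins down the customs officer's mix.
  the smuggler's payoff from route B: q·(-9) + (1−q)·8 = -17q + 8
  the smuggler's payoff from route A: q·6 + (1−q)·3 = 3q + 3
  -17q + 8 = 3q + 3  ⇒  -20q = -5  ⇒  q = 1/4.
At equilibrium the smuggler is indifferent across rows, so the smuggler's payoff equals the payoff from route B: (1/4)·(-9) + (3/4)·8 = 15/4.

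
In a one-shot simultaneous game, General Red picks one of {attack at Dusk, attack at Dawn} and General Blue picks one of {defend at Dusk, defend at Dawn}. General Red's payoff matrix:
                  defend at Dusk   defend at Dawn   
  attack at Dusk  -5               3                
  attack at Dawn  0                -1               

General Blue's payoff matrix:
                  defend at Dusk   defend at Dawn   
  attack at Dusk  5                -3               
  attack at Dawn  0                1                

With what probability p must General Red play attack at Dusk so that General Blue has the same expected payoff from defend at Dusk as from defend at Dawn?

General Blue's indifference between defend at Dusk and defend at Dawn determines General Red's mixing probability p:
  General Blue's expected payoff from defend at Dusk: p·5 + (1−p)·0 = 5p
  General Blue's expected payoff from defend at Dawn: p·(-3) + (1−p)·1 = -4p + 1
  5p = -4p + 1  ⇒  9p = 1  ⇒  p = 1/9.

p = 1/9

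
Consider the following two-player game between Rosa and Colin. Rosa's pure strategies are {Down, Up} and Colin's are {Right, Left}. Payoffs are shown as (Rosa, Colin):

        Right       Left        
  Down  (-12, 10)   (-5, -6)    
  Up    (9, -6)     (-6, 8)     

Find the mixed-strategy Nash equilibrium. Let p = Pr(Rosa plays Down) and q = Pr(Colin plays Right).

Set Colin's expected payoff from Right equal to that from Left:
  Colin's payoff to Right: p·10 + (1−p)·(-6) = 16p - 6
  Colin's payoff to Left: p·(-6) + (1−p)·8 = -14p + 8
  16p - 6 = -14p + 8  ⇒  30p = 14  ⇒  p = 7/15.
Colin's mix must leave Rosa indifferent between Down and Up.
  Rosa's payoff to Down: q·(-12) + (1−q)·(-5) = -7q - 5
  Rosa's payoff to Up: q·9 + (1−q)·(-6) = 15q - 6
  -7q - 5 = 15q - 6  ⇒  -22q = -1  ⇒  q = 1/22.

p = 7/15, q = 1/22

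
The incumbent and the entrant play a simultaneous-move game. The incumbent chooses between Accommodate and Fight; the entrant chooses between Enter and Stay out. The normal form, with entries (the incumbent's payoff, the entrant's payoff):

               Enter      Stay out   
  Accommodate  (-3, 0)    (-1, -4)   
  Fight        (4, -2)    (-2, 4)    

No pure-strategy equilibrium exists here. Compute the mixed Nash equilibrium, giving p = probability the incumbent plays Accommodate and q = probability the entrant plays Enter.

p = 3/5, q = 1/8

In a mixed equilibrium the entrant is indifferent between Enter and Stay out; this condition fixes p.
  the entrant's payoff to Enter: p·0 + (1−p)·(-2) = 2p - 2
  the entrant's payoff to Stay out: p·(-4) + (1−p)·4 = -8p + 4
  2p - 2 = -8p + 4  ⇒  10p = 6  ⇒  p = 3/5.
Set the incumbent's expected payoff from Accommodate equal to that from Fight:
  the incumbent's expected payoff from Accommodate: q·(-3) + (1−q)·(-1) = -2q - 1
  the incumbent's expected payoff from Fight: q·4 + (1−q)·(-2) = 6q - 2
  -2q - 1 = 6q - 2  ⇒  -8q = -1  ⇒  q = 1/8.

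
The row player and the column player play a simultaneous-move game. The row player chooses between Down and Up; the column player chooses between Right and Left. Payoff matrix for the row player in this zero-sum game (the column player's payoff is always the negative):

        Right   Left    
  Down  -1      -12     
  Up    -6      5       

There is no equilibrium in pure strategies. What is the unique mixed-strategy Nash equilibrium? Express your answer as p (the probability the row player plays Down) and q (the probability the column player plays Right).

p = 1/2, q = 17/22

Set the column player's expected payoff from Right equal to that from Left:
  the column player's payoff to Right: p·1 + (1−p)·6 = -5p + 6
  the column player's payoff to Left: p·12 + (1−p)·(-5) = 17p - 5
  -5p + 6 = 17p - 5  ⇒  -22p = -11  ⇒  p = 1/2.
Set the row player's expected payoff from Down equal to that from Up:
  the row player's payoff to Down: q·(-1) + (1−q)·(-12) = 11q - 12
  the row player's payoff to Up: q·(-6) + (1−q)·5 = -11q + 5
  11q - 12 = -11q + 5  ⇒  22q = 17  ⇒  q = 17/22.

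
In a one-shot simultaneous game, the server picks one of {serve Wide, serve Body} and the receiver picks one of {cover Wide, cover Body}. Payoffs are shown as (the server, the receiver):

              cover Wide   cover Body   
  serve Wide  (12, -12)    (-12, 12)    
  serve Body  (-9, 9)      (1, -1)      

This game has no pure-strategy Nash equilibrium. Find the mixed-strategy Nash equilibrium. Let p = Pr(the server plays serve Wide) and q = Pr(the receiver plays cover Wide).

p = 5/17, q = 13/34

For the receiver to be willing to mix, the receiver must be indifferent between cover Wide and cover Body, which pins down the server's mix.
  the receiver's payoff from cover Wide: p·(-12) + (1−p)·9 = -21p + 9
  the receiver's payoff from cover Body: p·12 + (1−p)·(-1) = 13p - 1
  -21p + 9 = 13p - 1  ⇒  -34p = -10  ⇒  p = 5/17.
Set the server's expected payoff from serve Wide equal to that from serve Body:
  the server's payoff from serve Wide: q·12 + (1−q)·(-12) = 24q - 12
  the server's payoff from serve Body: q·(-9) + (1−q)·1 = -10q + 1
  24q - 12 = -10q + 1  ⇒  34q = 13  ⇒  q = 13/34.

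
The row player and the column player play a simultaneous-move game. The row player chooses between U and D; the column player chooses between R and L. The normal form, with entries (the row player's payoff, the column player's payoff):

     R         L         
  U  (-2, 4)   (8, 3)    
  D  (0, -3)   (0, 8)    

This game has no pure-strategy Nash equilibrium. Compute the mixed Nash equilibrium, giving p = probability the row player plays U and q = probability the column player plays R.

Set the column player's expected payoff from R equal to that from L:
  the column player's payoff from R: p·4 + (1−p)·(-3) = 7p - 3
  the column player's payoff from L: p·3 + (1−p)·8 = -5p + 8
  7p - 3 = -5p + 8  ⇒  12p = 11  ⇒  p = 11/12.
Set the row player's expected payoff from U equal to that from D:
  the row player's payoff from U: q·(-2) + (1−q)·8 = -10q + 8
  the row player's payoff from D: q·0 + (1−q)·0 = 0
  -10q + 8 = 0  ⇒  -10q = -8  ⇒  q = 4/5.

p = 11/12, q = 4/5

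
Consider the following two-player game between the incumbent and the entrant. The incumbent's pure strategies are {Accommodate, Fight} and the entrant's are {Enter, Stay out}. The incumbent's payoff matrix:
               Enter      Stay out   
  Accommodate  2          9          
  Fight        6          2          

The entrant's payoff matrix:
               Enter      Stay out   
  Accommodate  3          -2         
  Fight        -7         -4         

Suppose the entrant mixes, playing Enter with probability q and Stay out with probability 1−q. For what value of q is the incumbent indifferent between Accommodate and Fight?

The entrant's mix must leave the incumbent indifferent between Accommodate and Fight.
  the incumbent's payoff from Accommodate: q·2 + (1−q)·9 = -7q + 9
  the incumbent's payoff from Fight: q·6 + (1−q)·2 = 4q + 2
  -7q + 9 = 4q + 2  ⇒  -11q = -7  ⇒  q = 7/11.

q = 7/11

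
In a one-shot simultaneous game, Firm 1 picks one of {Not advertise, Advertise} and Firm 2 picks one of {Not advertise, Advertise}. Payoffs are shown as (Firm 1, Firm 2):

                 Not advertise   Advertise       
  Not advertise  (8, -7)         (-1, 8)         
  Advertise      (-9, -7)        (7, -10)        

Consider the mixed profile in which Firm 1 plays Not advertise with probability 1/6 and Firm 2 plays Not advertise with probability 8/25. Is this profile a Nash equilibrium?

Yes

Check Firm 2's indifference given Firm 1's mix p = 1/6:
  payoff from Not advertise = -7; payoff from Advertise = -7 — equal.
Check Firm 1's indifference given Firm 2's mix q = 8/25:
  payoff from Not advertise = 47/25; payoff from Advertise = 47/25 — equal.
Both players are indifferent, so neither can profitably deviate.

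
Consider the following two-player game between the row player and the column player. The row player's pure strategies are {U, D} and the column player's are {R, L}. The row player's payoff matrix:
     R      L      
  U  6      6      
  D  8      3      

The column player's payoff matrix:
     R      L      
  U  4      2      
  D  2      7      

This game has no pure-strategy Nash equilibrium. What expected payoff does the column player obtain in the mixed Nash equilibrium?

24/7

The column player's indifference between R and L determines the row player's mixing probability p:
  the column player's expected payoff from R: p·4 + (1−p)·2 = 2p + 2
  the column player's expected payoff from L: p·2 + (1−p)·7 = -5p + 7
  2p + 2 = -5p + 7  ⇒  7p = 5  ⇒  p = 5/7.
At equilibrium the column player is indifferent across columns, so the column player's payoff equals the payoff from R: (5/7)·4 + (2/7)·2 = 24/7.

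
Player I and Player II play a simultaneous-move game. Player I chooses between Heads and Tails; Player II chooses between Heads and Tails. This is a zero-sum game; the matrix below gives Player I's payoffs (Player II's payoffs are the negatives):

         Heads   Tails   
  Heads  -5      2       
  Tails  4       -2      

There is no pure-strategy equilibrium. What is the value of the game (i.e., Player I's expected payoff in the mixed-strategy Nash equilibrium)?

Player I's indifference between Heads and Tails determines Player II's mixing probability q:
  Player I's expected payoff from Heads: q·(-5) + (1−q)·2 = -7q + 2
  Player I's expected payoff from Tails: q·4 + (1−q)·(-2) = 6q - 2
  -7q + 2 = 6q - 2  ⇒  -13q = -4  ⇒  q = 4/13.
The value is Player I's expected payoff against this mix (using Heads): (4/13)·(-5) + (9/13)·2 = -2/13.

v = -2/13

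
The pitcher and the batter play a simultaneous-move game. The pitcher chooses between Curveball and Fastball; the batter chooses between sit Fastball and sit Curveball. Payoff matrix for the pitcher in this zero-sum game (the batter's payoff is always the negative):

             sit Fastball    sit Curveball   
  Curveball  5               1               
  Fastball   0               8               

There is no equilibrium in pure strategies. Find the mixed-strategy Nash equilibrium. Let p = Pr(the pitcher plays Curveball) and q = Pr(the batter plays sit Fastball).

For the batter to be willing to mix, the batter must be indifferent between sit Fastball and sit Curveball, which pins down the pitcher's mix.
  the batter's payoff to sit Fastball: p·(-5) + (1−p)·0 = -5p
  the batter's payoff to sit Curveball: p·(-1) + (1−p)·(-8) = 7p - 8
  -5p = 7p - 8  ⇒  -12p = -8  ⇒  p = 2/3.
The batter's mix must leave the pitcher indifferent between Curveball and Fastball.
  the pitcher's expected payoff from Curveball: q·5 + (1−q)·1 = 4q + 1
  the pitcher's expected payoff from Fastball: q·0 + (1−q)·8 = -8q + 8
  4q + 1 = -8q + 8  ⇒  12q = 7  ⇒  q = 7/12.

p = 2/3, q = 7/12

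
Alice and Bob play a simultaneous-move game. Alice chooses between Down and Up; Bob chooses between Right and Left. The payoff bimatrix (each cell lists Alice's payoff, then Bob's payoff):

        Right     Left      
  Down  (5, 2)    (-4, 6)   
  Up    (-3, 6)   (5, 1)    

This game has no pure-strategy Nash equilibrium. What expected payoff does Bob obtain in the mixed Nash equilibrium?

34/9

Alice's mix must leave Bob indifferent between Right and Left.
  Bob's payoff from Right: p·2 + (1−p)·6 = -4p + 6
  Bob's payoff from Left: p·6 + (1−p)·1 = 5p + 1
  -4p + 6 = 5p + 1  ⇒  -9p = -5  ⇒  p = 5/9.
At equilibrium Bob is indifferent across columns, so Bob's payoff equals the payoff from Right: (5/9)·2 + (4/9)·6 = 34/9.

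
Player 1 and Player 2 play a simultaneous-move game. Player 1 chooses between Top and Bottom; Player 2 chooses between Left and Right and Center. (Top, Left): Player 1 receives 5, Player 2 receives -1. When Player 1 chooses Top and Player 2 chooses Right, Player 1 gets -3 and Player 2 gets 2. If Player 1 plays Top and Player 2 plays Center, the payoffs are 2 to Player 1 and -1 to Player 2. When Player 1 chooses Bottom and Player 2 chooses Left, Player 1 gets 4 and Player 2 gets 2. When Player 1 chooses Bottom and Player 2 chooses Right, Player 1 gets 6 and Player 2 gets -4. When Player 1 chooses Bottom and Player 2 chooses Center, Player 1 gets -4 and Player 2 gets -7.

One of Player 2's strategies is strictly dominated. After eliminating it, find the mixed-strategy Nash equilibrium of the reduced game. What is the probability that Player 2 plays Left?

Player 2's strategy Center is strictly dominated by Right: 2 > -1 and -4 > -7. Eliminate Center.
Set Player 1's expected payoff from Top equal to that from Bottom:
  Player 1's expected payoff from Top: q·5 + (1−q)·(-3) = 8q - 3
  Player 1's expected payoff from Bottom: q·4 + (1−q)·6 = -2q + 6
  8q - 3 = -2q + 6  ⇒  10q = 9  ⇒  q = 9/10.

q = 9/10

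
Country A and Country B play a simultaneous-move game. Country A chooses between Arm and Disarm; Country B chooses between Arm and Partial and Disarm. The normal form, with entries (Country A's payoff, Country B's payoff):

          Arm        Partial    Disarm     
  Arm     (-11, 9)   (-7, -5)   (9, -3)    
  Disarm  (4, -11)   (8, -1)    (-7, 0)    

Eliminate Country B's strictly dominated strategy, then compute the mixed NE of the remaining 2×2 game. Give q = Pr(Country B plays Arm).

q = 16/31

Country B's strategy Partial is strictly dominated by Disarm: -3 > -5 and 0 > -1. Eliminate Partial.
For Country A to be willing to mix, Country A must be indifferent between Arm and Disarm, which pins down Country B's mix.
  Country A's payoff from Arm: q·(-11) + (1−q)·9 = -20q + 9
  Country A's payoff from Disarm: q·4 + (1−q)·(-7) = 11q - 7
  -20q + 9 = 11q - 7  ⇒  -31q = -16  ⇒  q = 16/31.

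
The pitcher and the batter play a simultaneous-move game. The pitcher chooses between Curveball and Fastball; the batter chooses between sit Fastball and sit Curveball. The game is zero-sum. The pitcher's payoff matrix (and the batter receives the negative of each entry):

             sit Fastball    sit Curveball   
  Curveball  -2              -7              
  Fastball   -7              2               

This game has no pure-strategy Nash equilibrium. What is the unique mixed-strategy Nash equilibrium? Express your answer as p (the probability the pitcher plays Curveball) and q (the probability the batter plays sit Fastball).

The pitcher's mix must leave the batter indifferent between sit Fastball and sit Curveball.
  the batter's expected payoff from sit Fastball: p·2 + (1−p)·7 = -5p + 7
  the batter's expected payoff from sit Curveball: p·7 + (1−p)·(-2) = 9p - 2
  -5p + 7 = 9p - 2  ⇒  -14p = -9  ⇒  p = 9/14.
The batter's mix must leave the pitcher indifferent between Curveball and Fastball.
  the pitcher's payoff from Curveball: q·(-2) + (1−q)·(-7) = 5q - 7
  the pitcher's payoff from Fastball: q·(-7) + (1−q)·2 = -9q + 2
  5q - 7 = -9q + 2  ⇒  14q = 9  ⇒  q = 9/14.

p = 9/14, q = 9/14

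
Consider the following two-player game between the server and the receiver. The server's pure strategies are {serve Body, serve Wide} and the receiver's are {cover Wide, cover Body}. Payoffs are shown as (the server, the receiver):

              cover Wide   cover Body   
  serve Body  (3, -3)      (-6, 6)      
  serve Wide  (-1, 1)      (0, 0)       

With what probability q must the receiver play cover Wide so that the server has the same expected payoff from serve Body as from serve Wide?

The server's indifference between serve Body and serve Wide determines the receiver's mixing probability q:
  the server's payoff to serve Body: q·3 + (1−q)·(-6) = 9q - 6
  the server's payoff to serve Wide: q·(-1) + (1−q)·0 = -q
  9q - 6 = -q  ⇒  10q = 6  ⇒  q = 3/5.

q = 3/5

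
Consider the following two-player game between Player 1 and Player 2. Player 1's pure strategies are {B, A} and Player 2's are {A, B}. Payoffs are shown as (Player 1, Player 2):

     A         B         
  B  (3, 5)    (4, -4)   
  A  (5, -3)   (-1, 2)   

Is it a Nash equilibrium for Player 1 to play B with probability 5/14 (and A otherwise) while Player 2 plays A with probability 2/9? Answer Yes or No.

No

Given Player 2's mix q = 2/9, Player 1's payoff from B is 34/9 but from A is 1/3. Player 1 strictly prefers B, so Player 1 would not mix.
So the proposed profile is not a Nash equilibrium.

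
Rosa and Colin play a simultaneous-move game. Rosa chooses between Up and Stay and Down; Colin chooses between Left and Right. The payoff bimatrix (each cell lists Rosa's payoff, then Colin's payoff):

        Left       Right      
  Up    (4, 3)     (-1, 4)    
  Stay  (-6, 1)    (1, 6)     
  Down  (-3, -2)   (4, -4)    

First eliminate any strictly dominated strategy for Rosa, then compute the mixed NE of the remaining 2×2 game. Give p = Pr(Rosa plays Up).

p = 2/3

Rosa's strategy Stay is strictly dominated by Down: -3 > -6 and 4 > 1. Eliminate Stay.
Rosa's mix must leave Colin indifferent between Left and Right.
  Colin's payoff to Left: p·3 + (1−p)·(-2) = 5p - 2
  Colin's payoff to Right: p·4 + (1−p)·(-4) = 8p - 4
  5p - 2 = 8p - 4  ⇒  -3p = -2  ⇒  p = 2/3.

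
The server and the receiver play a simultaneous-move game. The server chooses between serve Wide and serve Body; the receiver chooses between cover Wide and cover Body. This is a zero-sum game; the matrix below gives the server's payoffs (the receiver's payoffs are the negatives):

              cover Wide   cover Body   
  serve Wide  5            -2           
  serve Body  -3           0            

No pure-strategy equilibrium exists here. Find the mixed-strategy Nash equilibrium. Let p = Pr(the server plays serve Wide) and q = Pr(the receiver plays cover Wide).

The server's mix must leave the receiver indifferent between cover Wide and cover Body.
  the receiver's payoff to cover Wide: p·(-5) + (1−p)·3 = -8p + 3
  the receiver's payoff to cover Body: p·2 + (1−p)·0 = 2p
  -8p + 3 = 2p  ⇒  -10p = -3  ⇒  p = 3/10.
For the server to be willing to mix, the server must be indifferent between serve Wide and serve Body, which pins down the receiver's mix.
  the server's payoff to serve Wide: q·5 + (1−q)·(-2) = 7q - 2
  the server's payoff to serve Body: q·(-3) + (1−q)·0 = -3q
  7q - 2 = -3q  ⇒  10q = 2  ⇒  q = 1/5.

p = 3/10, q = 1/5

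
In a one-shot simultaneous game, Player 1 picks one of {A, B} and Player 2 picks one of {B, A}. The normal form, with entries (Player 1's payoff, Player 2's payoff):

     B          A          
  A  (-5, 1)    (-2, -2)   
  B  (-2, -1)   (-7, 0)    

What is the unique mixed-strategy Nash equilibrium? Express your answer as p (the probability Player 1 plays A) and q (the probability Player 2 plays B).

p = 1/4, q = 5/8

Player 1's mix must leave Player 2 indifferent between B and A.
  Player 2's payoff to B: p·1 + (1−p)·(-1) = 2p - 1
  Player 2's payoff to A: p·(-2) + (1−p)·0 = -2p
  2p - 1 = -2p  ⇒  4p = 1  ⇒  p = 1/4.
Player 1's indifference between A and B determines Player 2's mixing probability q:
  Player 1's payoff from A: q·(-5) + (1−q)·(-2) = -3q - 2
  Player 1's payoff from B: q·(-2) + (1−q)·(-7) = 5q - 7
  -3q - 2 = 5q - 7  ⇒  -8q = -5  ⇒  q = 5/8.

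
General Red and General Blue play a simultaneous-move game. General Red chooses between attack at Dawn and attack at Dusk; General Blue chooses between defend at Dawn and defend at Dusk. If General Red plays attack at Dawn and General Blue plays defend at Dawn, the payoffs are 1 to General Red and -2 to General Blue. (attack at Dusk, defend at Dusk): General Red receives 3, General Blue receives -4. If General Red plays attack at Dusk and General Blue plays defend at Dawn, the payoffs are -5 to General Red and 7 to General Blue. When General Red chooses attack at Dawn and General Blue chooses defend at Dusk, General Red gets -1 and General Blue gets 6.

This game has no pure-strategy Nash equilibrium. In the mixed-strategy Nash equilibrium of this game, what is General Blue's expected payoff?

General Red's mix must leave General Blue indifferent between defend at Dawn and defend at Dusk.
  General Blue's payoff to defend at Dawn: p·(-2) + (1−p)·7 = -9p + 7
  General Blue's payoff to defend at Dusk: p·6 + (1−p)·(-4) = 10p - 4
  -9p + 7 = 10p - 4  ⇒  -19p = -11  ⇒  p = 11/19.
At equilibrium General Blue is indifferent across columns, so General Blue's payoff equals the payoff from defend at Dawn: (11/19)·(-2) + (8/19)·7 = 34/19.

34/19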